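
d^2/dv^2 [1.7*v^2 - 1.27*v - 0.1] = 3.40000000000000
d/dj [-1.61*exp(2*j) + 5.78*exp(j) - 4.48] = (5.78 - 3.22*exp(j))*exp(j)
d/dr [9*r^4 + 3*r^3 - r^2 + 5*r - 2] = 36*r^3 + 9*r^2 - 2*r + 5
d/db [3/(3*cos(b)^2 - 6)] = 4*sin(2*b)/(3 - cos(2*b))^2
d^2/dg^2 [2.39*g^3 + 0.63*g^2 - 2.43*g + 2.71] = 14.34*g + 1.26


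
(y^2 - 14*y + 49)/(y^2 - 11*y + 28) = (y - 7)/(y - 4)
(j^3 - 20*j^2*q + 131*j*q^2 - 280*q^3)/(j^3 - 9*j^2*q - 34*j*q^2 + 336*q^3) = (j - 5*q)/(j + 6*q)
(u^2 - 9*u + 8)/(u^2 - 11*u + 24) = (u - 1)/(u - 3)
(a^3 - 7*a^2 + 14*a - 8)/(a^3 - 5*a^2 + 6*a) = (a^2 - 5*a + 4)/(a*(a - 3))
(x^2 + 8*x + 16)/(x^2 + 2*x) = (x^2 + 8*x + 16)/(x*(x + 2))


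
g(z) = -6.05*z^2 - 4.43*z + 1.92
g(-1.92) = -11.88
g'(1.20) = -18.95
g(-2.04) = -14.22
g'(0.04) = -4.91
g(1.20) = -12.11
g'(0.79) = -13.99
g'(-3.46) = 37.44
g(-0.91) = 0.94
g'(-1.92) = 18.80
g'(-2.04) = 20.25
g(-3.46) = -55.18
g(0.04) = 1.73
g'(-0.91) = 6.58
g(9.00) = -528.00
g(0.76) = -4.94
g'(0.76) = -13.63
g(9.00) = -528.00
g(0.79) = -5.36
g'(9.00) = -113.33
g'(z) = -12.1*z - 4.43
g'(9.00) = -113.33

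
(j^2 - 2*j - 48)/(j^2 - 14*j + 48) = (j + 6)/(j - 6)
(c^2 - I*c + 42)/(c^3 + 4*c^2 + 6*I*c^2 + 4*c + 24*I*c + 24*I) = (c - 7*I)/(c^2 + 4*c + 4)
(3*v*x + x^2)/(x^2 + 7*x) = (3*v + x)/(x + 7)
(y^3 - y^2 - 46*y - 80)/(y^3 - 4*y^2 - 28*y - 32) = (y + 5)/(y + 2)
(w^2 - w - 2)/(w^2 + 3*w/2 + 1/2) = 2*(w - 2)/(2*w + 1)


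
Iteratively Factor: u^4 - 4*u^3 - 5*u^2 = (u - 5)*(u^3 + u^2) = u*(u - 5)*(u^2 + u) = u*(u - 5)*(u + 1)*(u)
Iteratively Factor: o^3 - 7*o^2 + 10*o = (o)*(o^2 - 7*o + 10) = o*(o - 5)*(o - 2)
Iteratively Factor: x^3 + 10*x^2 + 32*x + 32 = (x + 2)*(x^2 + 8*x + 16) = (x + 2)*(x + 4)*(x + 4)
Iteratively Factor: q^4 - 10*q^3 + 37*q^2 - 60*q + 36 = (q - 3)*(q^3 - 7*q^2 + 16*q - 12) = (q - 3)*(q - 2)*(q^2 - 5*q + 6) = (q - 3)*(q - 2)^2*(q - 3)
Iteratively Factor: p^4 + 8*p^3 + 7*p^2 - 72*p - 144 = (p + 4)*(p^3 + 4*p^2 - 9*p - 36) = (p + 4)^2*(p^2 - 9) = (p + 3)*(p + 4)^2*(p - 3)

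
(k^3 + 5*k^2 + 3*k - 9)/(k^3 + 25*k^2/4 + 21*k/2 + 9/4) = 4*(k - 1)/(4*k + 1)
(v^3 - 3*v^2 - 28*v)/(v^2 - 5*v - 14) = v*(v + 4)/(v + 2)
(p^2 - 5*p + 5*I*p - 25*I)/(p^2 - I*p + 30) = (p - 5)/(p - 6*I)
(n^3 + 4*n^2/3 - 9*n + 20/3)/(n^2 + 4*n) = n - 8/3 + 5/(3*n)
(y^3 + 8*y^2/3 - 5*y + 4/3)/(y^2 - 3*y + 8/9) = 3*(y^2 + 3*y - 4)/(3*y - 8)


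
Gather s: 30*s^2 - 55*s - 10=30*s^2 - 55*s - 10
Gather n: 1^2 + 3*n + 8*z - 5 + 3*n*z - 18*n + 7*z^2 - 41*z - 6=n*(3*z - 15) + 7*z^2 - 33*z - 10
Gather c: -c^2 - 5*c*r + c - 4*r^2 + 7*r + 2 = -c^2 + c*(1 - 5*r) - 4*r^2 + 7*r + 2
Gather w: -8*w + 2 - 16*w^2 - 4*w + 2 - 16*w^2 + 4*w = -32*w^2 - 8*w + 4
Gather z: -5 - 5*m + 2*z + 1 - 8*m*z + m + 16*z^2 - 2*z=-8*m*z - 4*m + 16*z^2 - 4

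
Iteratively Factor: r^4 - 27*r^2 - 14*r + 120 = (r - 5)*(r^3 + 5*r^2 - 2*r - 24) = (r - 5)*(r - 2)*(r^2 + 7*r + 12) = (r - 5)*(r - 2)*(r + 4)*(r + 3)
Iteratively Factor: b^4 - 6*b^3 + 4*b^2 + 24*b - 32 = (b - 4)*(b^3 - 2*b^2 - 4*b + 8) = (b - 4)*(b - 2)*(b^2 - 4) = (b - 4)*(b - 2)*(b + 2)*(b - 2)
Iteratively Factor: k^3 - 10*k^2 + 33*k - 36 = (k - 3)*(k^2 - 7*k + 12) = (k - 3)^2*(k - 4)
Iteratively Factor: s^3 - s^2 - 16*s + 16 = (s + 4)*(s^2 - 5*s + 4) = (s - 4)*(s + 4)*(s - 1)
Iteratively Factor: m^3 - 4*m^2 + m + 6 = (m - 3)*(m^2 - m - 2) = (m - 3)*(m - 2)*(m + 1)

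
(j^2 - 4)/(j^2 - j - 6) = (j - 2)/(j - 3)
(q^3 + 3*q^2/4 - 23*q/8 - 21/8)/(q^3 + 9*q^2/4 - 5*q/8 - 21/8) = (4*q^2 - 3*q - 7)/(4*q^2 + 3*q - 7)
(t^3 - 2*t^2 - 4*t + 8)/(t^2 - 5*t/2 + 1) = 2*(t^2 - 4)/(2*t - 1)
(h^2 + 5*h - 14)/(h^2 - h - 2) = (h + 7)/(h + 1)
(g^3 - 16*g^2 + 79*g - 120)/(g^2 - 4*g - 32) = (g^2 - 8*g + 15)/(g + 4)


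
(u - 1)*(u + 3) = u^2 + 2*u - 3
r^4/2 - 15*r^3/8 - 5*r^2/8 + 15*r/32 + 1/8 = (r/2 + 1/4)*(r - 4)*(r - 1/2)*(r + 1/4)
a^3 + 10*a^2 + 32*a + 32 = (a + 2)*(a + 4)^2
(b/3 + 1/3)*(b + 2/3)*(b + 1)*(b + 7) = b^4/3 + 29*b^3/9 + 7*b^2 + 17*b/3 + 14/9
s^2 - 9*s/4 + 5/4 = (s - 5/4)*(s - 1)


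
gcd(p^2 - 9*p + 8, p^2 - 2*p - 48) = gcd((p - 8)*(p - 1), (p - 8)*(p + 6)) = p - 8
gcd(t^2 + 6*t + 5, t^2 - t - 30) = t + 5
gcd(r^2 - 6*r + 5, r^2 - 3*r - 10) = r - 5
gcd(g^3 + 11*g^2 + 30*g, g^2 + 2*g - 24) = g + 6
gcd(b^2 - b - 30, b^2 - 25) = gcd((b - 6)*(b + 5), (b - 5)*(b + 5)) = b + 5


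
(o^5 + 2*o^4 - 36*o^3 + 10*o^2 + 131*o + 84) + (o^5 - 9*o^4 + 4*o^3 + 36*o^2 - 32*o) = 2*o^5 - 7*o^4 - 32*o^3 + 46*o^2 + 99*o + 84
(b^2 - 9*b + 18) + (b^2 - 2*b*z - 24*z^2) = 2*b^2 - 2*b*z - 9*b - 24*z^2 + 18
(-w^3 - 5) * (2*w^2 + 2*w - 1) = -2*w^5 - 2*w^4 + w^3 - 10*w^2 - 10*w + 5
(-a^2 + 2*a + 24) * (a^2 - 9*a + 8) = -a^4 + 11*a^3 - 2*a^2 - 200*a + 192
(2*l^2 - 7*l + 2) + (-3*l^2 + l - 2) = -l^2 - 6*l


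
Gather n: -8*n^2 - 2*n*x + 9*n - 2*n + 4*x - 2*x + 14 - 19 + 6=-8*n^2 + n*(7 - 2*x) + 2*x + 1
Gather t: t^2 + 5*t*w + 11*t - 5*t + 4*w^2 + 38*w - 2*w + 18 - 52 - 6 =t^2 + t*(5*w + 6) + 4*w^2 + 36*w - 40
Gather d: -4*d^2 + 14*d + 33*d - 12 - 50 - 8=-4*d^2 + 47*d - 70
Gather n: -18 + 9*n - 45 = 9*n - 63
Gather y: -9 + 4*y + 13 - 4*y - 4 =0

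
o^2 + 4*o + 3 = (o + 1)*(o + 3)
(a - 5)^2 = a^2 - 10*a + 25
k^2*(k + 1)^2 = k^4 + 2*k^3 + k^2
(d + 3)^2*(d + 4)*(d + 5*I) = d^4 + 10*d^3 + 5*I*d^3 + 33*d^2 + 50*I*d^2 + 36*d + 165*I*d + 180*I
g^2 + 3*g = g*(g + 3)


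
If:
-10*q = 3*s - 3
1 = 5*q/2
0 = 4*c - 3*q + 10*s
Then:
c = 17/15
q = 2/5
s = -1/3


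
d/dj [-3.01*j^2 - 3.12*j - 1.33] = -6.02*j - 3.12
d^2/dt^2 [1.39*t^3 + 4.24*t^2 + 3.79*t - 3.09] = 8.34*t + 8.48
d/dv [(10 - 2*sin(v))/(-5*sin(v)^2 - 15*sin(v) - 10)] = 2*(10*sin(v) + cos(v)^2 + 16)*cos(v)/(5*(sin(v)^2 + 3*sin(v) + 2)^2)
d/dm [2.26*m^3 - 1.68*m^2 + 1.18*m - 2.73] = 6.78*m^2 - 3.36*m + 1.18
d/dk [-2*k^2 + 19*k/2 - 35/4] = 19/2 - 4*k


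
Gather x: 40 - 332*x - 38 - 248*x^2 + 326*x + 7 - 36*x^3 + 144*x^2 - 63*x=-36*x^3 - 104*x^2 - 69*x + 9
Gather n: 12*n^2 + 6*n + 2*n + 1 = 12*n^2 + 8*n + 1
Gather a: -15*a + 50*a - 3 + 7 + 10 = 35*a + 14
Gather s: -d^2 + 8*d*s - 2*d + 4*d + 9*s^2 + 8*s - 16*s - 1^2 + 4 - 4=-d^2 + 2*d + 9*s^2 + s*(8*d - 8) - 1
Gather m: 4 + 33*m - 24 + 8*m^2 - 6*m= 8*m^2 + 27*m - 20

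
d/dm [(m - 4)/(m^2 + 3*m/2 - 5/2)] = 2*(-2*m^2 + 16*m + 7)/(4*m^4 + 12*m^3 - 11*m^2 - 30*m + 25)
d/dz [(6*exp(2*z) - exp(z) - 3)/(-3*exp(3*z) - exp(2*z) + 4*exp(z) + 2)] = (18*exp(4*z) - 6*exp(3*z) - 4*exp(2*z) + 18*exp(z) + 10)*exp(z)/(9*exp(6*z) + 6*exp(5*z) - 23*exp(4*z) - 20*exp(3*z) + 12*exp(2*z) + 16*exp(z) + 4)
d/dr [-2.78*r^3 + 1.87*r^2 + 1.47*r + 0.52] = -8.34*r^2 + 3.74*r + 1.47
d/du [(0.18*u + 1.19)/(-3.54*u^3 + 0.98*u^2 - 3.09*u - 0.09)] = (1.2744*u^3 + 12.4614*u^2 - 2.3324*u + 3.6609)/(12.5316*u^6 - 6.9384*u^5 + 22.8376*u^4 - 5.4192*u^3 + 9.3717*u^2 + 0.5562*u + 0.0081)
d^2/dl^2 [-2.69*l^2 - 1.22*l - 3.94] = -5.38000000000000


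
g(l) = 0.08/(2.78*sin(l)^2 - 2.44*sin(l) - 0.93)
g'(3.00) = -0.09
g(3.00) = -0.07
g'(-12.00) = -0.02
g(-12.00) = -0.06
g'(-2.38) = -0.08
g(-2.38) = 0.04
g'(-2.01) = -0.02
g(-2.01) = 0.02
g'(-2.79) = -5.68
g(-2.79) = 0.33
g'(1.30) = -0.13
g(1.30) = -0.11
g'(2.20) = 0.08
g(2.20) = -0.07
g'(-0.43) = 1.06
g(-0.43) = 0.14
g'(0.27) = 0.04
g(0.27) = -0.06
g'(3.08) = -0.15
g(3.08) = -0.07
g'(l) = 0.08*(-5.56*sin(l)*cos(l) + 2.44*cos(l))/(2.78*sin(l)^2 - 2.44*sin(l) - 0.93)^2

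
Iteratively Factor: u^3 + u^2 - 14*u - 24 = (u + 2)*(u^2 - u - 12) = (u - 4)*(u + 2)*(u + 3)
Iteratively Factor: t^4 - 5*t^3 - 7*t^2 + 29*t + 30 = (t - 5)*(t^3 - 7*t - 6) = (t - 5)*(t + 2)*(t^2 - 2*t - 3) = (t - 5)*(t + 1)*(t + 2)*(t - 3)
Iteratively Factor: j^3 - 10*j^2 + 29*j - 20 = (j - 1)*(j^2 - 9*j + 20) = (j - 5)*(j - 1)*(j - 4)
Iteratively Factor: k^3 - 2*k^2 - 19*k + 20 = (k + 4)*(k^2 - 6*k + 5) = (k - 1)*(k + 4)*(k - 5)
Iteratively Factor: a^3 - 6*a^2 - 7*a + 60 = (a - 5)*(a^2 - a - 12) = (a - 5)*(a - 4)*(a + 3)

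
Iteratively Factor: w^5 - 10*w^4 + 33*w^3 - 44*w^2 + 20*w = (w - 5)*(w^4 - 5*w^3 + 8*w^2 - 4*w) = (w - 5)*(w - 2)*(w^3 - 3*w^2 + 2*w) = w*(w - 5)*(w - 2)*(w^2 - 3*w + 2) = w*(w - 5)*(w - 2)*(w - 1)*(w - 2)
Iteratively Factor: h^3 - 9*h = (h - 3)*(h^2 + 3*h) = h*(h - 3)*(h + 3)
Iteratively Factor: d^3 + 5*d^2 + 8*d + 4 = (d + 1)*(d^2 + 4*d + 4) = (d + 1)*(d + 2)*(d + 2)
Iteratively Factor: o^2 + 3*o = (o + 3)*(o)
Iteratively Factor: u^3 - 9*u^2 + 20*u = (u)*(u^2 - 9*u + 20) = u*(u - 4)*(u - 5)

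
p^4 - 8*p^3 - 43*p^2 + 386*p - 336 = (p - 8)*(p - 6)*(p - 1)*(p + 7)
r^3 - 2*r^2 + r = r*(r - 1)^2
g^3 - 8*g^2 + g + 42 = (g - 7)*(g - 3)*(g + 2)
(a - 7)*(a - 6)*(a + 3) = a^3 - 10*a^2 + 3*a + 126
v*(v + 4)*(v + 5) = v^3 + 9*v^2 + 20*v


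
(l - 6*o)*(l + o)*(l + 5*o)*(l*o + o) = l^4*o + l^3*o - 31*l^2*o^3 - 30*l*o^4 - 31*l*o^3 - 30*o^4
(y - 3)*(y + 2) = y^2 - y - 6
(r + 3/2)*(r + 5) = r^2 + 13*r/2 + 15/2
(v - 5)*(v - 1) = v^2 - 6*v + 5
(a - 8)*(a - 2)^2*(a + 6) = a^4 - 6*a^3 - 36*a^2 + 184*a - 192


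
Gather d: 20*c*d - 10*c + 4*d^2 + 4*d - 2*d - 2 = -10*c + 4*d^2 + d*(20*c + 2) - 2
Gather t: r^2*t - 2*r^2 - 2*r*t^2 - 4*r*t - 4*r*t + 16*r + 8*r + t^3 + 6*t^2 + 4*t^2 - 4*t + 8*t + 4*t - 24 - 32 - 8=-2*r^2 + 24*r + t^3 + t^2*(10 - 2*r) + t*(r^2 - 8*r + 8) - 64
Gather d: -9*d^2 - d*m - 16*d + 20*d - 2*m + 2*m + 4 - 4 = -9*d^2 + d*(4 - m)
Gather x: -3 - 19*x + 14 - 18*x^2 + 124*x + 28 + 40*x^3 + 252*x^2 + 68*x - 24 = 40*x^3 + 234*x^2 + 173*x + 15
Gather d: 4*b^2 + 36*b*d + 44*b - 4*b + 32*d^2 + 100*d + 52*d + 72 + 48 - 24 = 4*b^2 + 40*b + 32*d^2 + d*(36*b + 152) + 96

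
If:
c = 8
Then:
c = 8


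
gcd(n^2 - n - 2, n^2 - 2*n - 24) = 1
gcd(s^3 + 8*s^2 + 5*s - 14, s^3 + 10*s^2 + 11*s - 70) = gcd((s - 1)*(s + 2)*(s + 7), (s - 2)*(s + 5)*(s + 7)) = s + 7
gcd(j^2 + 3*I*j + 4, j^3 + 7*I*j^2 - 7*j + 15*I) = j - I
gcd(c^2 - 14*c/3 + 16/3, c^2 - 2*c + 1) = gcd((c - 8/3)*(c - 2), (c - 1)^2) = 1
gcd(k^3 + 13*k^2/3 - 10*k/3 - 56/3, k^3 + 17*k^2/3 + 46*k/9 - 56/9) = k^2 + 19*k/3 + 28/3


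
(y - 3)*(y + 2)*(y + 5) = y^3 + 4*y^2 - 11*y - 30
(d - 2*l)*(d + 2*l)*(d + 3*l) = d^3 + 3*d^2*l - 4*d*l^2 - 12*l^3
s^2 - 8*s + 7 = (s - 7)*(s - 1)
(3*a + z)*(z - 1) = 3*a*z - 3*a + z^2 - z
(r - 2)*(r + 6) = r^2 + 4*r - 12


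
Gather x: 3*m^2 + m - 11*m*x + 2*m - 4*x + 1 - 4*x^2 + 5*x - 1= 3*m^2 + 3*m - 4*x^2 + x*(1 - 11*m)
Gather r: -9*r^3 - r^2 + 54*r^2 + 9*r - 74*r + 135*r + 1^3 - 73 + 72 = -9*r^3 + 53*r^2 + 70*r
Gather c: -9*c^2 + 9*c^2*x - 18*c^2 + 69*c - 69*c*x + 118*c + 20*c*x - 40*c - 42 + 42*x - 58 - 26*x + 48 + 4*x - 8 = c^2*(9*x - 27) + c*(147 - 49*x) + 20*x - 60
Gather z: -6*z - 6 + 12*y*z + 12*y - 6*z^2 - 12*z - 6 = 12*y - 6*z^2 + z*(12*y - 18) - 12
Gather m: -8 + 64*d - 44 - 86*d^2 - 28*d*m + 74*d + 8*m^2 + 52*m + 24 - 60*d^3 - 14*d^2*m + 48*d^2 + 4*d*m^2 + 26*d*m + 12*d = -60*d^3 - 38*d^2 + 150*d + m^2*(4*d + 8) + m*(-14*d^2 - 2*d + 52) - 28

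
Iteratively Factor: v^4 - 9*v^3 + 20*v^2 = (v - 4)*(v^3 - 5*v^2) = v*(v - 4)*(v^2 - 5*v) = v^2*(v - 4)*(v - 5)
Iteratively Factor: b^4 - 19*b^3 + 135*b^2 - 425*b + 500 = (b - 5)*(b^3 - 14*b^2 + 65*b - 100) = (b - 5)^2*(b^2 - 9*b + 20) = (b - 5)^3*(b - 4)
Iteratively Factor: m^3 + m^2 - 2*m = (m)*(m^2 + m - 2) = m*(m - 1)*(m + 2)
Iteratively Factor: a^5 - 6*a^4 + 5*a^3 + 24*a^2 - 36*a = (a)*(a^4 - 6*a^3 + 5*a^2 + 24*a - 36) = a*(a + 2)*(a^3 - 8*a^2 + 21*a - 18) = a*(a - 3)*(a + 2)*(a^2 - 5*a + 6) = a*(a - 3)^2*(a + 2)*(a - 2)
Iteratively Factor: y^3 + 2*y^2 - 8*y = (y)*(y^2 + 2*y - 8) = y*(y - 2)*(y + 4)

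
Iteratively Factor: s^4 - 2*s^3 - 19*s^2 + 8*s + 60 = (s + 2)*(s^3 - 4*s^2 - 11*s + 30) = (s + 2)*(s + 3)*(s^2 - 7*s + 10) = (s - 2)*(s + 2)*(s + 3)*(s - 5)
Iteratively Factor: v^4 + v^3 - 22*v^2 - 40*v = (v + 2)*(v^3 - v^2 - 20*v) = v*(v + 2)*(v^2 - v - 20) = v*(v + 2)*(v + 4)*(v - 5)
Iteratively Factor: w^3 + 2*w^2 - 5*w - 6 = (w - 2)*(w^2 + 4*w + 3) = (w - 2)*(w + 3)*(w + 1)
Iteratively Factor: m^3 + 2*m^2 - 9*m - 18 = (m + 3)*(m^2 - m - 6) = (m + 2)*(m + 3)*(m - 3)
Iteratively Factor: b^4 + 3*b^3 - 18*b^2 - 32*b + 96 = (b + 4)*(b^3 - b^2 - 14*b + 24) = (b - 2)*(b + 4)*(b^2 + b - 12) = (b - 3)*(b - 2)*(b + 4)*(b + 4)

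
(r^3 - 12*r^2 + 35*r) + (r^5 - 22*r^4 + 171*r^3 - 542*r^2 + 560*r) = r^5 - 22*r^4 + 172*r^3 - 554*r^2 + 595*r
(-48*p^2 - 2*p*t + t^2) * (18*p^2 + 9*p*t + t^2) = -864*p^4 - 468*p^3*t - 48*p^2*t^2 + 7*p*t^3 + t^4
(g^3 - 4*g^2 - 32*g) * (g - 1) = g^4 - 5*g^3 - 28*g^2 + 32*g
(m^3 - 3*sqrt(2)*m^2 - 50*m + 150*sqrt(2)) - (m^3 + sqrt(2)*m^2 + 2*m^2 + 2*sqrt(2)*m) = -4*sqrt(2)*m^2 - 2*m^2 - 50*m - 2*sqrt(2)*m + 150*sqrt(2)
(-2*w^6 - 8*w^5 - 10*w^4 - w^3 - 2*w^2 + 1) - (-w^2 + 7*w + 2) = -2*w^6 - 8*w^5 - 10*w^4 - w^3 - w^2 - 7*w - 1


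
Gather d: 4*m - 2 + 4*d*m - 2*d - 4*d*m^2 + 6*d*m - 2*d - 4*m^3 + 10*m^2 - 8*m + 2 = d*(-4*m^2 + 10*m - 4) - 4*m^3 + 10*m^2 - 4*m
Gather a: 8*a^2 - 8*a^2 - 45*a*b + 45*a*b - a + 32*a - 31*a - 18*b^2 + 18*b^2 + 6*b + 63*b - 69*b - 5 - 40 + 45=0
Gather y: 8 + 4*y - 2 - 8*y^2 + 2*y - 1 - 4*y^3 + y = -4*y^3 - 8*y^2 + 7*y + 5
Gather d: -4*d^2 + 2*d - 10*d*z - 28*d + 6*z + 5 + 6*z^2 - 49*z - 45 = -4*d^2 + d*(-10*z - 26) + 6*z^2 - 43*z - 40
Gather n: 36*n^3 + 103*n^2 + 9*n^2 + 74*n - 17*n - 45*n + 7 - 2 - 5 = 36*n^3 + 112*n^2 + 12*n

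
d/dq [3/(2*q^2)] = -3/q^3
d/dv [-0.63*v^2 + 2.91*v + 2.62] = 2.91 - 1.26*v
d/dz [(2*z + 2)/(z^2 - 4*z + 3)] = 2*(z^2 - 4*z - 2*(z - 2)*(z + 1) + 3)/(z^2 - 4*z + 3)^2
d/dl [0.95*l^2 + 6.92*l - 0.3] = 1.9*l + 6.92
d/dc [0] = 0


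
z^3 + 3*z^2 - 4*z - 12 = (z - 2)*(z + 2)*(z + 3)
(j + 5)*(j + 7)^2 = j^3 + 19*j^2 + 119*j + 245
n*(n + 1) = n^2 + n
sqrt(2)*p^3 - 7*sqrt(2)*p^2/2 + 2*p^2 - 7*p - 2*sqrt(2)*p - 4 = (p - 4)*(p + sqrt(2))*(sqrt(2)*p + sqrt(2)/2)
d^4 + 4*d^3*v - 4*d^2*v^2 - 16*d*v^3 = d*(d - 2*v)*(d + 2*v)*(d + 4*v)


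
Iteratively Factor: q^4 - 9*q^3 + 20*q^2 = (q - 4)*(q^3 - 5*q^2) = q*(q - 4)*(q^2 - 5*q) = q*(q - 5)*(q - 4)*(q)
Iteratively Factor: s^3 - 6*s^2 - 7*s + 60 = (s - 4)*(s^2 - 2*s - 15) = (s - 5)*(s - 4)*(s + 3)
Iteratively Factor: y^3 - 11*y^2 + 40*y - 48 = (y - 3)*(y^2 - 8*y + 16) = (y - 4)*(y - 3)*(y - 4)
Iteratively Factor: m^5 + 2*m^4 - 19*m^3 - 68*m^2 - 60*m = (m + 3)*(m^4 - m^3 - 16*m^2 - 20*m) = (m - 5)*(m + 3)*(m^3 + 4*m^2 + 4*m) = (m - 5)*(m + 2)*(m + 3)*(m^2 + 2*m) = m*(m - 5)*(m + 2)*(m + 3)*(m + 2)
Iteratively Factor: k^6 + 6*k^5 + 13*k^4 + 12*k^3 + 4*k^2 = (k + 1)*(k^5 + 5*k^4 + 8*k^3 + 4*k^2) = (k + 1)^2*(k^4 + 4*k^3 + 4*k^2) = k*(k + 1)^2*(k^3 + 4*k^2 + 4*k) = k*(k + 1)^2*(k + 2)*(k^2 + 2*k) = k^2*(k + 1)^2*(k + 2)*(k + 2)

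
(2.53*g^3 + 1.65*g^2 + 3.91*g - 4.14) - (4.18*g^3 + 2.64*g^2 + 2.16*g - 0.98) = -1.65*g^3 - 0.99*g^2 + 1.75*g - 3.16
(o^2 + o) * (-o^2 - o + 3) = -o^4 - 2*o^3 + 2*o^2 + 3*o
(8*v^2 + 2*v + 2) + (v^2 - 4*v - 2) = 9*v^2 - 2*v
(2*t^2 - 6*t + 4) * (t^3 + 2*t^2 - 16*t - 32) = 2*t^5 - 2*t^4 - 40*t^3 + 40*t^2 + 128*t - 128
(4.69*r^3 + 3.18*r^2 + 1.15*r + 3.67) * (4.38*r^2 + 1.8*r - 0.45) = 20.5422*r^5 + 22.3704*r^4 + 8.6505*r^3 + 16.7136*r^2 + 6.0885*r - 1.6515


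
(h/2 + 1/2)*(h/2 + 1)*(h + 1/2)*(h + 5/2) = h^4/4 + 3*h^3/2 + 49*h^2/16 + 39*h/16 + 5/8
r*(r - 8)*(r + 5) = r^3 - 3*r^2 - 40*r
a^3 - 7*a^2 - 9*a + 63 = (a - 7)*(a - 3)*(a + 3)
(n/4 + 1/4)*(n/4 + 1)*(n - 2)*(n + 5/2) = n^4/16 + 11*n^3/32 + 3*n^2/32 - 23*n/16 - 5/4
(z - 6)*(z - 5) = z^2 - 11*z + 30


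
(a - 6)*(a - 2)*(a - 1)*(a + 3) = a^4 - 6*a^3 - 7*a^2 + 48*a - 36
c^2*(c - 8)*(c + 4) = c^4 - 4*c^3 - 32*c^2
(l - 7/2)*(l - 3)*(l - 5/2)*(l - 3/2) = l^4 - 21*l^3/2 + 161*l^2/4 - 531*l/8 + 315/8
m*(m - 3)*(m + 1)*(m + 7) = m^4 + 5*m^3 - 17*m^2 - 21*m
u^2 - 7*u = u*(u - 7)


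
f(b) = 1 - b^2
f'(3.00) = -6.00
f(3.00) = -8.00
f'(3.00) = -6.00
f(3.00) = -8.00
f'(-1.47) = 2.94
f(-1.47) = -1.16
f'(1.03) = -2.06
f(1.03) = -0.06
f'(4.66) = -9.32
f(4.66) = -20.72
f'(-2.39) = 4.78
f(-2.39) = -4.71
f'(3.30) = -6.60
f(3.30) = -9.89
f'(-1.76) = 3.52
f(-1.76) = -2.10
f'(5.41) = -10.82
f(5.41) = -28.27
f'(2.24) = -4.48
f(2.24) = -4.02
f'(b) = -2*b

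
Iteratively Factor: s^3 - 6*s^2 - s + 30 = (s + 2)*(s^2 - 8*s + 15) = (s - 5)*(s + 2)*(s - 3)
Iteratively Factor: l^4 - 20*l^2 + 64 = (l - 4)*(l^3 + 4*l^2 - 4*l - 16) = (l - 4)*(l + 2)*(l^2 + 2*l - 8) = (l - 4)*(l + 2)*(l + 4)*(l - 2)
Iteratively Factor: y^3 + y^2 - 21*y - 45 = (y - 5)*(y^2 + 6*y + 9) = (y - 5)*(y + 3)*(y + 3)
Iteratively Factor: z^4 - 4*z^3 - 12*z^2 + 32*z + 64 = (z + 2)*(z^3 - 6*z^2 + 32) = (z - 4)*(z + 2)*(z^2 - 2*z - 8) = (z - 4)^2*(z + 2)*(z + 2)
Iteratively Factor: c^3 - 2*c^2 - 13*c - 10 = (c + 1)*(c^2 - 3*c - 10) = (c - 5)*(c + 1)*(c + 2)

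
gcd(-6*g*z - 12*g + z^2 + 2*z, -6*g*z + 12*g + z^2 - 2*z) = -6*g + z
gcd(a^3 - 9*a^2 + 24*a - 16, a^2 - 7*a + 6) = a - 1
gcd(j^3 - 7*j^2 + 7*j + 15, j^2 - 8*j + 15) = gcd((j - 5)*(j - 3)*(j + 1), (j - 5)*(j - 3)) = j^2 - 8*j + 15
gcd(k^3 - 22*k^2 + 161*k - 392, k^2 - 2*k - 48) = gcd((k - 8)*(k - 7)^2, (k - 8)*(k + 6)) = k - 8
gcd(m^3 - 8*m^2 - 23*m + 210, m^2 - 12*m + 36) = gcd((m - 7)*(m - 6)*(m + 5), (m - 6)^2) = m - 6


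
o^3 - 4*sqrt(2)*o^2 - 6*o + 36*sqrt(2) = (o - 3*sqrt(2))^2*(o + 2*sqrt(2))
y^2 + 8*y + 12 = (y + 2)*(y + 6)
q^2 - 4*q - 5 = (q - 5)*(q + 1)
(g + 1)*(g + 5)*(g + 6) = g^3 + 12*g^2 + 41*g + 30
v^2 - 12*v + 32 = (v - 8)*(v - 4)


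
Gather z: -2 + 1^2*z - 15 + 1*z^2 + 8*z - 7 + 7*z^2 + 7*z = 8*z^2 + 16*z - 24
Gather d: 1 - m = 1 - m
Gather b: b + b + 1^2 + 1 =2*b + 2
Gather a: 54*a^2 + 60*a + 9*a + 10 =54*a^2 + 69*a + 10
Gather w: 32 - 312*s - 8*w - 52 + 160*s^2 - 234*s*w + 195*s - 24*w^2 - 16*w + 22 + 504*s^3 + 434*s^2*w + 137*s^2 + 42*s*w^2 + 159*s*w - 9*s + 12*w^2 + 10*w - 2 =504*s^3 + 297*s^2 - 126*s + w^2*(42*s - 12) + w*(434*s^2 - 75*s - 14)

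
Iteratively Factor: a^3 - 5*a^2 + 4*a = (a - 1)*(a^2 - 4*a) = (a - 4)*(a - 1)*(a)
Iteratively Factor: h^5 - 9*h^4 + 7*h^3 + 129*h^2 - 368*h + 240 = (h + 4)*(h^4 - 13*h^3 + 59*h^2 - 107*h + 60) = (h - 1)*(h + 4)*(h^3 - 12*h^2 + 47*h - 60) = (h - 4)*(h - 1)*(h + 4)*(h^2 - 8*h + 15) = (h - 4)*(h - 3)*(h - 1)*(h + 4)*(h - 5)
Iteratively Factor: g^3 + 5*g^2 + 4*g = (g + 4)*(g^2 + g) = (g + 1)*(g + 4)*(g)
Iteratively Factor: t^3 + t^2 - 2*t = (t)*(t^2 + t - 2) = t*(t - 1)*(t + 2)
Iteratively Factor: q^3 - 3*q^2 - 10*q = (q - 5)*(q^2 + 2*q) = q*(q - 5)*(q + 2)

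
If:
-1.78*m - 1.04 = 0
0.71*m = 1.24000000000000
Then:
No Solution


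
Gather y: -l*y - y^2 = -l*y - y^2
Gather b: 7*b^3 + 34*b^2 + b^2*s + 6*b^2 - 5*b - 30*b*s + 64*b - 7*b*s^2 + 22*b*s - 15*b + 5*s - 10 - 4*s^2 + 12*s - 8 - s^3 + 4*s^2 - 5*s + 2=7*b^3 + b^2*(s + 40) + b*(-7*s^2 - 8*s + 44) - s^3 + 12*s - 16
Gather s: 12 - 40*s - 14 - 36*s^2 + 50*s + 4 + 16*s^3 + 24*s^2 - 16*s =16*s^3 - 12*s^2 - 6*s + 2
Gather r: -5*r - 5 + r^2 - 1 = r^2 - 5*r - 6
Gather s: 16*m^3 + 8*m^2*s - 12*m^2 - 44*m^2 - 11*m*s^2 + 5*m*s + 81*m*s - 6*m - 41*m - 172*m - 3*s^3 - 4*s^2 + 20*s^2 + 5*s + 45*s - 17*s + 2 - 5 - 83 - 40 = 16*m^3 - 56*m^2 - 219*m - 3*s^3 + s^2*(16 - 11*m) + s*(8*m^2 + 86*m + 33) - 126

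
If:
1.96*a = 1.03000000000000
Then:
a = 0.53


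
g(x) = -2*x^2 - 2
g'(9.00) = -36.00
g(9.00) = -164.00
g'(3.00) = -12.00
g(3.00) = -20.00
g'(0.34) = -1.36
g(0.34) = -2.23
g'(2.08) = -8.32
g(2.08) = -10.65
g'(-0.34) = 1.36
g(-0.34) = -2.23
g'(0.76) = -3.04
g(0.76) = -3.16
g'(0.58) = -2.32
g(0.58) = -2.67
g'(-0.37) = 1.48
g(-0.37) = -2.27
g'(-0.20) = 0.80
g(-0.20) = -2.08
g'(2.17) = -8.68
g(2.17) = -11.42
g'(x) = -4*x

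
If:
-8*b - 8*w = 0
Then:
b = -w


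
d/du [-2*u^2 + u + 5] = 1 - 4*u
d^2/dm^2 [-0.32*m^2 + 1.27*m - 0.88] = -0.640000000000000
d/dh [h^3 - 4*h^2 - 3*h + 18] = 3*h^2 - 8*h - 3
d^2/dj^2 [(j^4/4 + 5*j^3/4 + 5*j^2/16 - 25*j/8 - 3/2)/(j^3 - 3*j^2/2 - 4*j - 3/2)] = 15*(2*j^3 + 3*j^2 + 12*j - 5)/(4*(j^6 - 6*j^5 + 3*j^4 + 28*j^3 - 9*j^2 - 54*j - 27))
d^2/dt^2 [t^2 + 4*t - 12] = 2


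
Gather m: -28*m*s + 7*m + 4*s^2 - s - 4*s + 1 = m*(7 - 28*s) + 4*s^2 - 5*s + 1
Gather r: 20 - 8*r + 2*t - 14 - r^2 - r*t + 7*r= -r^2 + r*(-t - 1) + 2*t + 6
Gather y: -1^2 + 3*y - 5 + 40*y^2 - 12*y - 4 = 40*y^2 - 9*y - 10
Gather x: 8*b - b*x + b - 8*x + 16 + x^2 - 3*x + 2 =9*b + x^2 + x*(-b - 11) + 18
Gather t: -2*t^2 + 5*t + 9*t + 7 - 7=-2*t^2 + 14*t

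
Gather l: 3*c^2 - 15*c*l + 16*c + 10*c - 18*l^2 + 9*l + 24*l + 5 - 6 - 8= 3*c^2 + 26*c - 18*l^2 + l*(33 - 15*c) - 9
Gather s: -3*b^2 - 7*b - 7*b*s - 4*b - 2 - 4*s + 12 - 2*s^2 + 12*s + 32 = -3*b^2 - 11*b - 2*s^2 + s*(8 - 7*b) + 42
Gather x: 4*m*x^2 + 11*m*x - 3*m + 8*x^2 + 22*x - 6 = -3*m + x^2*(4*m + 8) + x*(11*m + 22) - 6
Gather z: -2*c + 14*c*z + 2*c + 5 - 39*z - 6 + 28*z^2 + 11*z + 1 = 28*z^2 + z*(14*c - 28)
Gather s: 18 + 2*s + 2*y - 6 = 2*s + 2*y + 12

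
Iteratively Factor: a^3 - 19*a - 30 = (a - 5)*(a^2 + 5*a + 6) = (a - 5)*(a + 2)*(a + 3)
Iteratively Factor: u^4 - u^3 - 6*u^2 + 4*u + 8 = (u + 1)*(u^3 - 2*u^2 - 4*u + 8) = (u - 2)*(u + 1)*(u^2 - 4) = (u - 2)*(u + 1)*(u + 2)*(u - 2)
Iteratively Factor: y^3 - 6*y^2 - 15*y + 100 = (y + 4)*(y^2 - 10*y + 25) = (y - 5)*(y + 4)*(y - 5)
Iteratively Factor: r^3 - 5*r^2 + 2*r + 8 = (r - 4)*(r^2 - r - 2) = (r - 4)*(r - 2)*(r + 1)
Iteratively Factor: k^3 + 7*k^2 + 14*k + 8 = (k + 2)*(k^2 + 5*k + 4) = (k + 1)*(k + 2)*(k + 4)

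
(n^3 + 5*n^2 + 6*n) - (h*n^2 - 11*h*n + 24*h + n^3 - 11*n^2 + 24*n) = -h*n^2 + 11*h*n - 24*h + 16*n^2 - 18*n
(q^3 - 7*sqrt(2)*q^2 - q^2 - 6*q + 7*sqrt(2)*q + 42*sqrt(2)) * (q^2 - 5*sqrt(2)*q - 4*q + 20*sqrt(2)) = q^5 - 12*sqrt(2)*q^4 - 5*q^4 + 68*q^3 + 60*sqrt(2)*q^3 - 326*q^2 + 24*sqrt(2)*q^2 - 288*sqrt(2)*q - 140*q + 1680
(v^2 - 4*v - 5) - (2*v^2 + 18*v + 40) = -v^2 - 22*v - 45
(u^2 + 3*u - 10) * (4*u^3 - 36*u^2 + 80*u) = 4*u^5 - 24*u^4 - 68*u^3 + 600*u^2 - 800*u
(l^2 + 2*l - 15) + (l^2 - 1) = 2*l^2 + 2*l - 16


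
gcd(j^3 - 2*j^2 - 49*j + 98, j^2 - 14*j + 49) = j - 7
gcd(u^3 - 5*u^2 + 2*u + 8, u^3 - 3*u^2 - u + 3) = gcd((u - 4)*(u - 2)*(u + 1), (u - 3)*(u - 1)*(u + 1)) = u + 1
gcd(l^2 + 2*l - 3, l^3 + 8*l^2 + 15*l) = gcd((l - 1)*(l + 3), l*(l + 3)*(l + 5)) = l + 3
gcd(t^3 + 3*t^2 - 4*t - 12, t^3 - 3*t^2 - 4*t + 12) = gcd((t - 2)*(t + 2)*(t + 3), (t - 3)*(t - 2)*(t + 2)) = t^2 - 4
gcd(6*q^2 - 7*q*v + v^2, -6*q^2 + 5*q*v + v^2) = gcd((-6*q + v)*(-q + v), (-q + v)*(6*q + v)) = q - v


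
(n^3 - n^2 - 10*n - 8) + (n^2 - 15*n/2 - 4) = n^3 - 35*n/2 - 12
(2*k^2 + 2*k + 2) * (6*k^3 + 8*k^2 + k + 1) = 12*k^5 + 28*k^4 + 30*k^3 + 20*k^2 + 4*k + 2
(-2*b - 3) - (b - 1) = -3*b - 2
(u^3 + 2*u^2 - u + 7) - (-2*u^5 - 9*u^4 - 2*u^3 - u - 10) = 2*u^5 + 9*u^4 + 3*u^3 + 2*u^2 + 17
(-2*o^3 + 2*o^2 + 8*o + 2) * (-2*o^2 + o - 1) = 4*o^5 - 6*o^4 - 12*o^3 + 2*o^2 - 6*o - 2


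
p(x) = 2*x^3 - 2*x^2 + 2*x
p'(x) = 6*x^2 - 4*x + 2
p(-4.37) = -213.84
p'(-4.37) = 134.06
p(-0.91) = -4.98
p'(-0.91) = 10.61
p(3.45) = 65.22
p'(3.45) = 59.62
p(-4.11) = -180.86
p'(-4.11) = 119.79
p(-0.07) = -0.15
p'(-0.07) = 2.31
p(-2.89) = -70.76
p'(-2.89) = 63.67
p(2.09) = 13.70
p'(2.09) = 19.85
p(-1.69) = -18.75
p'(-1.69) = 25.90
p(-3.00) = -78.00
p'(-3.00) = 68.00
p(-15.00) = -7230.00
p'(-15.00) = 1412.00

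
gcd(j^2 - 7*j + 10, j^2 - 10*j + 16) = j - 2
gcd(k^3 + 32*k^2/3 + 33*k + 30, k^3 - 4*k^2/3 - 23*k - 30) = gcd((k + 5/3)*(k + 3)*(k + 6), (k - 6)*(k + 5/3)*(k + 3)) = k^2 + 14*k/3 + 5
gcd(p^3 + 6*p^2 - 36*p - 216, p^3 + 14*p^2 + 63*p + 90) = p + 6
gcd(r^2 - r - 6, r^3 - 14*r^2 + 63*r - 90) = r - 3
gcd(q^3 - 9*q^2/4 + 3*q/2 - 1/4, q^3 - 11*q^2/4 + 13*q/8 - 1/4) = q - 1/4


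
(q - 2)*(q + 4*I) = q^2 - 2*q + 4*I*q - 8*I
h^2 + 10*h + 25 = (h + 5)^2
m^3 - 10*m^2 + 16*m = m*(m - 8)*(m - 2)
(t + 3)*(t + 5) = t^2 + 8*t + 15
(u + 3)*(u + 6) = u^2 + 9*u + 18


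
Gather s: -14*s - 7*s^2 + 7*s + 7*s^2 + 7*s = 0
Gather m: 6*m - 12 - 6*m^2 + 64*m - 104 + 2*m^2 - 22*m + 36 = -4*m^2 + 48*m - 80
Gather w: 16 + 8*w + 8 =8*w + 24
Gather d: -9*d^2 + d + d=-9*d^2 + 2*d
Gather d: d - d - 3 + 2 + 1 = 0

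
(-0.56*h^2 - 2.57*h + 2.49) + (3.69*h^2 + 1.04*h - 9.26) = 3.13*h^2 - 1.53*h - 6.77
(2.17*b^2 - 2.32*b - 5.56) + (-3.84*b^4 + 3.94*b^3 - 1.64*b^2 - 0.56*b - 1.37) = -3.84*b^4 + 3.94*b^3 + 0.53*b^2 - 2.88*b - 6.93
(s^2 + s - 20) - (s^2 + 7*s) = -6*s - 20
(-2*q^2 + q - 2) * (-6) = 12*q^2 - 6*q + 12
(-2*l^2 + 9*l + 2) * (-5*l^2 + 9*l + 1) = 10*l^4 - 63*l^3 + 69*l^2 + 27*l + 2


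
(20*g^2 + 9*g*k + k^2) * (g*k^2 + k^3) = 20*g^3*k^2 + 29*g^2*k^3 + 10*g*k^4 + k^5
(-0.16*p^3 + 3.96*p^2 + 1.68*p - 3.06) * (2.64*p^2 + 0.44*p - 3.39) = -0.4224*p^5 + 10.384*p^4 + 6.72*p^3 - 20.7636*p^2 - 7.0416*p + 10.3734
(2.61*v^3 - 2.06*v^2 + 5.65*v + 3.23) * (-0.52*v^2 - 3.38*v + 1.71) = -1.3572*v^5 - 7.7506*v^4 + 8.4879*v^3 - 24.2992*v^2 - 1.2559*v + 5.5233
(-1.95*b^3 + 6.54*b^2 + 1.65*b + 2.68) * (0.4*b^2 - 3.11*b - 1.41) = -0.78*b^5 + 8.6805*b^4 - 16.9299*b^3 - 13.2809*b^2 - 10.6613*b - 3.7788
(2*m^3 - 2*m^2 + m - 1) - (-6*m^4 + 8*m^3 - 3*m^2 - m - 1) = 6*m^4 - 6*m^3 + m^2 + 2*m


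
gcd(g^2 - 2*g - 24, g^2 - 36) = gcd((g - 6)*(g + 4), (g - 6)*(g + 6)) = g - 6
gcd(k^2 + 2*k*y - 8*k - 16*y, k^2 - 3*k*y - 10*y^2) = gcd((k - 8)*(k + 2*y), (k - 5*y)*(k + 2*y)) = k + 2*y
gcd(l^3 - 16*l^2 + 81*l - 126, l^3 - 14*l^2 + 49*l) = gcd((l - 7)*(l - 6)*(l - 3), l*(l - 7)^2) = l - 7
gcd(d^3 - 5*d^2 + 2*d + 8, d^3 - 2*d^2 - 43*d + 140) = d - 4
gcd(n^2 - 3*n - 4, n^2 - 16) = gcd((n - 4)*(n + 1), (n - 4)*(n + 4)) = n - 4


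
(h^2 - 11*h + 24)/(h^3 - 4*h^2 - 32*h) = (h - 3)/(h*(h + 4))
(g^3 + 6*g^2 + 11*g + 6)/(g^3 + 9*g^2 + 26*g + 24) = (g + 1)/(g + 4)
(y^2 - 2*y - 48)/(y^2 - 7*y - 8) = (y + 6)/(y + 1)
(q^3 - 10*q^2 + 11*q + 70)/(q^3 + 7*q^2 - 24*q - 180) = (q^2 - 5*q - 14)/(q^2 + 12*q + 36)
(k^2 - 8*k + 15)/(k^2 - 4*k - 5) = (k - 3)/(k + 1)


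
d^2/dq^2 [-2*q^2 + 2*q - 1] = -4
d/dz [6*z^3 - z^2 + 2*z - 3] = 18*z^2 - 2*z + 2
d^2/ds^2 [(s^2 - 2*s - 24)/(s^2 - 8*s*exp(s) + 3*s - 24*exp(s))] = 2*((2*(s - 1)*(8*s*exp(s) - 2*s + 32*exp(s) - 3) - (-s^2 + 2*s + 24)*(4*s*exp(s) + 20*exp(s) - 1))*(s^2 - 8*s*exp(s) + 3*s - 24*exp(s)) - (-s^2 + 2*s + 24)*(8*s*exp(s) - 2*s + 32*exp(s) - 3)^2 + (s^2 - 8*s*exp(s) + 3*s - 24*exp(s))^2)/(s^2 - 8*s*exp(s) + 3*s - 24*exp(s))^3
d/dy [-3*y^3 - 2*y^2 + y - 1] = -9*y^2 - 4*y + 1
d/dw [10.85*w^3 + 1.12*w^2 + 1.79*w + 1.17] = 32.55*w^2 + 2.24*w + 1.79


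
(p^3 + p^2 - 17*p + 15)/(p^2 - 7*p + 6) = (p^2 + 2*p - 15)/(p - 6)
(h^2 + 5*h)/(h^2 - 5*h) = (h + 5)/(h - 5)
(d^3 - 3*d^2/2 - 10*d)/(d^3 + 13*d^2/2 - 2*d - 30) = d*(d - 4)/(d^2 + 4*d - 12)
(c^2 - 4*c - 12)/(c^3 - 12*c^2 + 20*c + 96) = 1/(c - 8)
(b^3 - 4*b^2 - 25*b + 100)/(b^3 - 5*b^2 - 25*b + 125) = (b - 4)/(b - 5)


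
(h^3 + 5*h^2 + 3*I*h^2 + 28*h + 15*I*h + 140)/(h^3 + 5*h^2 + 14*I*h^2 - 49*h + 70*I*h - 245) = (h - 4*I)/(h + 7*I)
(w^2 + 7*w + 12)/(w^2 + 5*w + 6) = (w + 4)/(w + 2)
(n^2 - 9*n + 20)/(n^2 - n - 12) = (n - 5)/(n + 3)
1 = 1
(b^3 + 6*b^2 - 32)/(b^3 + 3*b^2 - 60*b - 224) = (b^2 + 2*b - 8)/(b^2 - b - 56)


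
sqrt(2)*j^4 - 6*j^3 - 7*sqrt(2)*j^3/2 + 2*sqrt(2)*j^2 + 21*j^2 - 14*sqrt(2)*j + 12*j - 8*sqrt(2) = (j - 4)*(j - 2*sqrt(2))*(j - sqrt(2))*(sqrt(2)*j + sqrt(2)/2)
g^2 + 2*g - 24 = (g - 4)*(g + 6)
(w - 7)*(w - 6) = w^2 - 13*w + 42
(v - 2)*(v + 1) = v^2 - v - 2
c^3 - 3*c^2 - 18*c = c*(c - 6)*(c + 3)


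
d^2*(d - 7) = d^3 - 7*d^2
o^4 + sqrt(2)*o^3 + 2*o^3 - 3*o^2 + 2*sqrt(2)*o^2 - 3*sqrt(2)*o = o*(o - 1)*(o + 3)*(o + sqrt(2))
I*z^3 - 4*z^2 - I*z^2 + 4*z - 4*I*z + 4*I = (z + 2*I)^2*(I*z - I)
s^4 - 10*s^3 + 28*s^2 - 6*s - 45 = (s - 5)*(s - 3)^2*(s + 1)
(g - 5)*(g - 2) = g^2 - 7*g + 10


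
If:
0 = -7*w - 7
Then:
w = -1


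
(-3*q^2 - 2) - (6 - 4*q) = -3*q^2 + 4*q - 8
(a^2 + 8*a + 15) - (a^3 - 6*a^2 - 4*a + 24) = -a^3 + 7*a^2 + 12*a - 9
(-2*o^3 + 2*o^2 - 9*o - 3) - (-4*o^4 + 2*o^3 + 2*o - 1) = 4*o^4 - 4*o^3 + 2*o^2 - 11*o - 2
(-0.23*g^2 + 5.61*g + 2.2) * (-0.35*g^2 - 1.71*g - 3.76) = 0.0805*g^4 - 1.5702*g^3 - 9.4983*g^2 - 24.8556*g - 8.272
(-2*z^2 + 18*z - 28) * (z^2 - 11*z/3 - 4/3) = -2*z^4 + 76*z^3/3 - 274*z^2/3 + 236*z/3 + 112/3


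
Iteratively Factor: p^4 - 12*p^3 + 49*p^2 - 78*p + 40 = (p - 2)*(p^3 - 10*p^2 + 29*p - 20) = (p - 4)*(p - 2)*(p^2 - 6*p + 5) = (p - 4)*(p - 2)*(p - 1)*(p - 5)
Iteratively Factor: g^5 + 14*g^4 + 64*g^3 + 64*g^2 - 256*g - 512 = (g + 4)*(g^4 + 10*g^3 + 24*g^2 - 32*g - 128) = (g + 4)^2*(g^3 + 6*g^2 - 32) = (g + 4)^3*(g^2 + 2*g - 8) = (g - 2)*(g + 4)^3*(g + 4)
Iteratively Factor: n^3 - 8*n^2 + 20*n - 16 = (n - 2)*(n^2 - 6*n + 8) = (n - 2)^2*(n - 4)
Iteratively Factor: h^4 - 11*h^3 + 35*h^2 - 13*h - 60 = (h - 5)*(h^3 - 6*h^2 + 5*h + 12) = (h - 5)*(h - 4)*(h^2 - 2*h - 3) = (h - 5)*(h - 4)*(h + 1)*(h - 3)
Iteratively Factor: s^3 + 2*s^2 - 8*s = (s + 4)*(s^2 - 2*s) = (s - 2)*(s + 4)*(s)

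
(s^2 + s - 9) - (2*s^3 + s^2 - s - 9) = -2*s^3 + 2*s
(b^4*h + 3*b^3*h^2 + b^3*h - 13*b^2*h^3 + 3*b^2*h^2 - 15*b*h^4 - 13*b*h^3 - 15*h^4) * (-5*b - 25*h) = -5*b^5*h - 40*b^4*h^2 - 5*b^4*h - 10*b^3*h^3 - 40*b^3*h^2 + 400*b^2*h^4 - 10*b^2*h^3 + 375*b*h^5 + 400*b*h^4 + 375*h^5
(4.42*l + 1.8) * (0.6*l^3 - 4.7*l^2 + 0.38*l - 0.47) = 2.652*l^4 - 19.694*l^3 - 6.7804*l^2 - 1.3934*l - 0.846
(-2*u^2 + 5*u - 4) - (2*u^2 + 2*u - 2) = -4*u^2 + 3*u - 2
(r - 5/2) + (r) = 2*r - 5/2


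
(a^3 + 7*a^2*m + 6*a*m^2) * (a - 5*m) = a^4 + 2*a^3*m - 29*a^2*m^2 - 30*a*m^3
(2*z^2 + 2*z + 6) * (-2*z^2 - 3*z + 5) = -4*z^4 - 10*z^3 - 8*z^2 - 8*z + 30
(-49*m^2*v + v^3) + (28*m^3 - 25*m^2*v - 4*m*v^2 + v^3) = 28*m^3 - 74*m^2*v - 4*m*v^2 + 2*v^3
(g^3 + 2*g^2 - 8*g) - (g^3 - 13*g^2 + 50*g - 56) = 15*g^2 - 58*g + 56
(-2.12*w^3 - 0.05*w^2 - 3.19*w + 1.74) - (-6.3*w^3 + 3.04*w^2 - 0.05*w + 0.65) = 4.18*w^3 - 3.09*w^2 - 3.14*w + 1.09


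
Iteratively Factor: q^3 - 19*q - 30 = (q - 5)*(q^2 + 5*q + 6) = (q - 5)*(q + 3)*(q + 2)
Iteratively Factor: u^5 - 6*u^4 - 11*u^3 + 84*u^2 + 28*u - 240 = (u + 2)*(u^4 - 8*u^3 + 5*u^2 + 74*u - 120) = (u - 2)*(u + 2)*(u^3 - 6*u^2 - 7*u + 60) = (u - 5)*(u - 2)*(u + 2)*(u^2 - u - 12) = (u - 5)*(u - 2)*(u + 2)*(u + 3)*(u - 4)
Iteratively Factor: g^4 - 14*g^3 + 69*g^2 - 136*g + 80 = (g - 1)*(g^3 - 13*g^2 + 56*g - 80) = (g - 5)*(g - 1)*(g^2 - 8*g + 16) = (g - 5)*(g - 4)*(g - 1)*(g - 4)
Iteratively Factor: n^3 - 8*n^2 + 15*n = (n)*(n^2 - 8*n + 15) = n*(n - 3)*(n - 5)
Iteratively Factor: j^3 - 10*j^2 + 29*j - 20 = (j - 5)*(j^2 - 5*j + 4) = (j - 5)*(j - 4)*(j - 1)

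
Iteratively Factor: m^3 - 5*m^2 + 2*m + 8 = (m - 2)*(m^2 - 3*m - 4) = (m - 4)*(m - 2)*(m + 1)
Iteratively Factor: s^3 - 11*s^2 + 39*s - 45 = (s - 3)*(s^2 - 8*s + 15) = (s - 3)^2*(s - 5)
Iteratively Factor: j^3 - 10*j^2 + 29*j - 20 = (j - 4)*(j^2 - 6*j + 5) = (j - 4)*(j - 1)*(j - 5)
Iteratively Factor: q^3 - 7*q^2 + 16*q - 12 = (q - 3)*(q^2 - 4*q + 4) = (q - 3)*(q - 2)*(q - 2)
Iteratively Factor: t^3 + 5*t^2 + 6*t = (t)*(t^2 + 5*t + 6) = t*(t + 2)*(t + 3)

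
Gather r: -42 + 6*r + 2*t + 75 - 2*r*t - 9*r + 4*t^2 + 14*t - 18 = r*(-2*t - 3) + 4*t^2 + 16*t + 15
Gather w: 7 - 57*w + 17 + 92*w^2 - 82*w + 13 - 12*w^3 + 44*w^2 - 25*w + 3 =-12*w^3 + 136*w^2 - 164*w + 40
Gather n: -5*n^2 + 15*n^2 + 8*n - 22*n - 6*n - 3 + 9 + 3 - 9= 10*n^2 - 20*n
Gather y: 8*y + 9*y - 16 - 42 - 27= 17*y - 85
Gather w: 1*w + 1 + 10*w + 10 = 11*w + 11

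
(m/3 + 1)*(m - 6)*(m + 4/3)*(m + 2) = m^4/3 + m^3/9 - 76*m^2/9 - 68*m/3 - 16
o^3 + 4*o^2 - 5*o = o*(o - 1)*(o + 5)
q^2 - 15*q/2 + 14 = (q - 4)*(q - 7/2)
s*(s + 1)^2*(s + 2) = s^4 + 4*s^3 + 5*s^2 + 2*s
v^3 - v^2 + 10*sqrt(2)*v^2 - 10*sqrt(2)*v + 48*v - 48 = (v - 1)*(v + 4*sqrt(2))*(v + 6*sqrt(2))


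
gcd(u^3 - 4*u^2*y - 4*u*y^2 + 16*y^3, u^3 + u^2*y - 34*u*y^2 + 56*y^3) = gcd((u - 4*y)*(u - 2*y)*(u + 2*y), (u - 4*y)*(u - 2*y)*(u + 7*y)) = u^2 - 6*u*y + 8*y^2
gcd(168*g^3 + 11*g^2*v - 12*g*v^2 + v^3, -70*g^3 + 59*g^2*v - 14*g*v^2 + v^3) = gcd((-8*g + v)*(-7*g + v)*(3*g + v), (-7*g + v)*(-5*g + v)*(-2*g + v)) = -7*g + v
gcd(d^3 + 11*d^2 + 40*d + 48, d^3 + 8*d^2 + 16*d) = d^2 + 8*d + 16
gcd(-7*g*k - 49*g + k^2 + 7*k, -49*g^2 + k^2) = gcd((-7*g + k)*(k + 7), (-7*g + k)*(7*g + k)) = 7*g - k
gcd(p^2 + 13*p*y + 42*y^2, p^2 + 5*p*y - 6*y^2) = p + 6*y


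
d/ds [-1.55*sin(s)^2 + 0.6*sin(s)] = (0.6 - 3.1*sin(s))*cos(s)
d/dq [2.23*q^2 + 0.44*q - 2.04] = 4.46*q + 0.44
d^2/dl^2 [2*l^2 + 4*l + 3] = 4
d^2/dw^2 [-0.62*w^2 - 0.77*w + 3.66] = -1.24000000000000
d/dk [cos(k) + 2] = -sin(k)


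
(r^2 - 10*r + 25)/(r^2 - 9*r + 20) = (r - 5)/(r - 4)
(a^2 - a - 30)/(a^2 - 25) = (a - 6)/(a - 5)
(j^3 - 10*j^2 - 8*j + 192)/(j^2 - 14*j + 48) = j + 4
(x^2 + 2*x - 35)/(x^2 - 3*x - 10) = (x + 7)/(x + 2)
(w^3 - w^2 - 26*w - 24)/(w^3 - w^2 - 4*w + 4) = (w^3 - w^2 - 26*w - 24)/(w^3 - w^2 - 4*w + 4)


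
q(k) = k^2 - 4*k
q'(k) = 2*k - 4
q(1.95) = -4.00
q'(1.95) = -0.10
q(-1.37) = 7.36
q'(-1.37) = -6.74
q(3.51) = -1.72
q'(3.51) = 3.02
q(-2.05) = 12.40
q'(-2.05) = -8.10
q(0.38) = -1.38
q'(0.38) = -3.24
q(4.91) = 4.47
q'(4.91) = 5.82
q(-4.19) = 34.32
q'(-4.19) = -12.38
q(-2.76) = 18.66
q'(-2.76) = -9.52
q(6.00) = 12.00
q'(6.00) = 8.00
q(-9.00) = 117.00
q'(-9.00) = -22.00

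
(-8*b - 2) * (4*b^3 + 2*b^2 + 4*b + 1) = -32*b^4 - 24*b^3 - 36*b^2 - 16*b - 2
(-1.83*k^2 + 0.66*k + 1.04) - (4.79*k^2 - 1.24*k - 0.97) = -6.62*k^2 + 1.9*k + 2.01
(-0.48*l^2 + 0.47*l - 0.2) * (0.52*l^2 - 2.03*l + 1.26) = -0.2496*l^4 + 1.2188*l^3 - 1.6629*l^2 + 0.9982*l - 0.252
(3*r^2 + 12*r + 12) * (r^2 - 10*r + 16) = 3*r^4 - 18*r^3 - 60*r^2 + 72*r + 192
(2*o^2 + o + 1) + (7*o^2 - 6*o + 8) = 9*o^2 - 5*o + 9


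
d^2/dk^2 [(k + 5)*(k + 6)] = 2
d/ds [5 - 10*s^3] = -30*s^2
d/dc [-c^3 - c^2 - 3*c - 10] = -3*c^2 - 2*c - 3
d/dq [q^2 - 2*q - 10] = 2*q - 2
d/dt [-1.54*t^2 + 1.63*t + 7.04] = 1.63 - 3.08*t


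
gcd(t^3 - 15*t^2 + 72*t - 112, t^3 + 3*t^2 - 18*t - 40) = t - 4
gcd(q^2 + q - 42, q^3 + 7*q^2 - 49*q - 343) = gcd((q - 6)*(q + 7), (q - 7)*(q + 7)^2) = q + 7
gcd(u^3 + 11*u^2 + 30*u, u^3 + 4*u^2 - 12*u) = u^2 + 6*u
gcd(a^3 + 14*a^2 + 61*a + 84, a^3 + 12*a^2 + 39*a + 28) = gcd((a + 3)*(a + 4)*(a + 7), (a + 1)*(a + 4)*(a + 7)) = a^2 + 11*a + 28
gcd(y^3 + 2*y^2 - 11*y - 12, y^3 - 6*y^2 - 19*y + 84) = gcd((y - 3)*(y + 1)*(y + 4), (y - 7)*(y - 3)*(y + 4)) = y^2 + y - 12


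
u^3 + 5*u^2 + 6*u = u*(u + 2)*(u + 3)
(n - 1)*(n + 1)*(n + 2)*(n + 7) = n^4 + 9*n^3 + 13*n^2 - 9*n - 14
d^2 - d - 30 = (d - 6)*(d + 5)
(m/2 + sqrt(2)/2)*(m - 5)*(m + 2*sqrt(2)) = m^3/2 - 5*m^2/2 + 3*sqrt(2)*m^2/2 - 15*sqrt(2)*m/2 + 2*m - 10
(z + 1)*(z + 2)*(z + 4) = z^3 + 7*z^2 + 14*z + 8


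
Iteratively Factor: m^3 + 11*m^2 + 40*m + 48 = (m + 4)*(m^2 + 7*m + 12) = (m + 3)*(m + 4)*(m + 4)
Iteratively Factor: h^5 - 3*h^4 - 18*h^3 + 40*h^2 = (h - 5)*(h^4 + 2*h^3 - 8*h^2) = (h - 5)*(h - 2)*(h^3 + 4*h^2) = h*(h - 5)*(h - 2)*(h^2 + 4*h) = h*(h - 5)*(h - 2)*(h + 4)*(h)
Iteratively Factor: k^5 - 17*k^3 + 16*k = (k + 1)*(k^4 - k^3 - 16*k^2 + 16*k) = k*(k + 1)*(k^3 - k^2 - 16*k + 16) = k*(k + 1)*(k + 4)*(k^2 - 5*k + 4) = k*(k - 4)*(k + 1)*(k + 4)*(k - 1)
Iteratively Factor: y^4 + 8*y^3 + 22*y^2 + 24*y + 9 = (y + 1)*(y^3 + 7*y^2 + 15*y + 9) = (y + 1)*(y + 3)*(y^2 + 4*y + 3) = (y + 1)*(y + 3)^2*(y + 1)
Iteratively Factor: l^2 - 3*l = (l - 3)*(l)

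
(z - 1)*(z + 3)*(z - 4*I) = z^3 + 2*z^2 - 4*I*z^2 - 3*z - 8*I*z + 12*I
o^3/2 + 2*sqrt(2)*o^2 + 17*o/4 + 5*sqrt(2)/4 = (o/2 + sqrt(2)/2)*(o + sqrt(2)/2)*(o + 5*sqrt(2)/2)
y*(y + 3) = y^2 + 3*y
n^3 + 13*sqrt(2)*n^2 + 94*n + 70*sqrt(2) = (n + sqrt(2))*(n + 5*sqrt(2))*(n + 7*sqrt(2))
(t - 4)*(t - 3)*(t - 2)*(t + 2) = t^4 - 7*t^3 + 8*t^2 + 28*t - 48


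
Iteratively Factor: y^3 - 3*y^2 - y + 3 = (y - 3)*(y^2 - 1) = (y - 3)*(y - 1)*(y + 1)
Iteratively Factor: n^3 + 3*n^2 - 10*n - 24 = (n + 4)*(n^2 - n - 6) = (n - 3)*(n + 4)*(n + 2)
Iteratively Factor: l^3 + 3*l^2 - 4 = (l + 2)*(l^2 + l - 2) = (l - 1)*(l + 2)*(l + 2)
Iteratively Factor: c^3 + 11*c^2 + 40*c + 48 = (c + 4)*(c^2 + 7*c + 12) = (c + 4)^2*(c + 3)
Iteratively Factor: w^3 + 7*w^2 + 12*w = (w + 3)*(w^2 + 4*w) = (w + 3)*(w + 4)*(w)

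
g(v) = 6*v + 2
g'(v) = 6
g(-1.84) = -9.04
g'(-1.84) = 6.00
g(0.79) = 6.74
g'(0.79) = 6.00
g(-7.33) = -41.98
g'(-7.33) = 6.00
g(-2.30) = -11.80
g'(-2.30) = 6.00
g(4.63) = 29.78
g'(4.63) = 6.00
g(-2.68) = -14.08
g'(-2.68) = 6.00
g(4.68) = 30.08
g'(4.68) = 6.00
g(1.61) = 11.66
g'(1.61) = 6.00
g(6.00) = 38.00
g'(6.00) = 6.00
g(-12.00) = -70.00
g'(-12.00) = 6.00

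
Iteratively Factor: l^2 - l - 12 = (l - 4)*(l + 3)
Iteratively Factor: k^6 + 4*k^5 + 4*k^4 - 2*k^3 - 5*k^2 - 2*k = (k + 2)*(k^5 + 2*k^4 - 2*k^2 - k) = (k + 1)*(k + 2)*(k^4 + k^3 - k^2 - k) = (k + 1)^2*(k + 2)*(k^3 - k) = (k - 1)*(k + 1)^2*(k + 2)*(k^2 + k) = (k - 1)*(k + 1)^3*(k + 2)*(k)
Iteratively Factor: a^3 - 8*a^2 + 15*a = (a - 5)*(a^2 - 3*a) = (a - 5)*(a - 3)*(a)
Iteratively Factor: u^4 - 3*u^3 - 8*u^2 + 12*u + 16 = (u - 4)*(u^3 + u^2 - 4*u - 4) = (u - 4)*(u + 2)*(u^2 - u - 2) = (u - 4)*(u + 1)*(u + 2)*(u - 2)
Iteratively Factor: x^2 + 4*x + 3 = (x + 1)*(x + 3)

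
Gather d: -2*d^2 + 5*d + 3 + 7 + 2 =-2*d^2 + 5*d + 12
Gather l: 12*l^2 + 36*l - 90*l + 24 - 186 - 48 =12*l^2 - 54*l - 210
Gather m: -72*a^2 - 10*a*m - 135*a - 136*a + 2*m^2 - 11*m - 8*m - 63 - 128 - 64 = -72*a^2 - 271*a + 2*m^2 + m*(-10*a - 19) - 255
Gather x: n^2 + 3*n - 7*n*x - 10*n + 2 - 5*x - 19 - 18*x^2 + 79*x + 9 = n^2 - 7*n - 18*x^2 + x*(74 - 7*n) - 8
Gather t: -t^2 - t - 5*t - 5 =-t^2 - 6*t - 5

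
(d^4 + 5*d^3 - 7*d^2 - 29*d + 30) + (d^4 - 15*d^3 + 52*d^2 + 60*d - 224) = 2*d^4 - 10*d^3 + 45*d^2 + 31*d - 194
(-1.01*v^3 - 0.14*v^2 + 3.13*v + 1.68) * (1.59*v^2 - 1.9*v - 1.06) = -1.6059*v^5 + 1.6964*v^4 + 6.3133*v^3 - 3.1274*v^2 - 6.5098*v - 1.7808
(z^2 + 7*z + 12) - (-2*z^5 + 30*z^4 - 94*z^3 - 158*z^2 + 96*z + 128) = 2*z^5 - 30*z^4 + 94*z^3 + 159*z^2 - 89*z - 116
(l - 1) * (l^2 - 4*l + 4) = l^3 - 5*l^2 + 8*l - 4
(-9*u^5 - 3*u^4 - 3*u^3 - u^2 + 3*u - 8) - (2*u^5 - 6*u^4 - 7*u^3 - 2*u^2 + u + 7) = -11*u^5 + 3*u^4 + 4*u^3 + u^2 + 2*u - 15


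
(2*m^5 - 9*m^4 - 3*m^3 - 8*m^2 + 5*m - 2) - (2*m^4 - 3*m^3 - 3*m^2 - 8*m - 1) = 2*m^5 - 11*m^4 - 5*m^2 + 13*m - 1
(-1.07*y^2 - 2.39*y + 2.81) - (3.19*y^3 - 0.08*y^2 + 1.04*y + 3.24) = -3.19*y^3 - 0.99*y^2 - 3.43*y - 0.43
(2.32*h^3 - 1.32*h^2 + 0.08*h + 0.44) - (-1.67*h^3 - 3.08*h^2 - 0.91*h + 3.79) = 3.99*h^3 + 1.76*h^2 + 0.99*h - 3.35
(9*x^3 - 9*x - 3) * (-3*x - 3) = -27*x^4 - 27*x^3 + 27*x^2 + 36*x + 9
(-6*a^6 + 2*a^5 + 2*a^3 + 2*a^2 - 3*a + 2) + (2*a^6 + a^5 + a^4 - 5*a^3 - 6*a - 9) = -4*a^6 + 3*a^5 + a^4 - 3*a^3 + 2*a^2 - 9*a - 7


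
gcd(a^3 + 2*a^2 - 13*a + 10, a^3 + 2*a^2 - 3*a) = a - 1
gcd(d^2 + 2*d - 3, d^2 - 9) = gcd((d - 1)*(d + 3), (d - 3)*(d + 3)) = d + 3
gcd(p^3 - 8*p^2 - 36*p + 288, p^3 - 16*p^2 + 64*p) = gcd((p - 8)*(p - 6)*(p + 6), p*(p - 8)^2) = p - 8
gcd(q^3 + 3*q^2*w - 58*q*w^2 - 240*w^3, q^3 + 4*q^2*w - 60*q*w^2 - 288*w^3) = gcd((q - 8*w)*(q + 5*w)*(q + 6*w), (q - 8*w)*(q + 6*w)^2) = q^2 - 2*q*w - 48*w^2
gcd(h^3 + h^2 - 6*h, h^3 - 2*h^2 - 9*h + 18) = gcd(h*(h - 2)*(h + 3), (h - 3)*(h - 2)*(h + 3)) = h^2 + h - 6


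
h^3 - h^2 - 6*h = h*(h - 3)*(h + 2)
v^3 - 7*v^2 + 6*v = v*(v - 6)*(v - 1)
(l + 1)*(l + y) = l^2 + l*y + l + y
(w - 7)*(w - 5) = w^2 - 12*w + 35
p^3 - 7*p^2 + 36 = (p - 6)*(p - 3)*(p + 2)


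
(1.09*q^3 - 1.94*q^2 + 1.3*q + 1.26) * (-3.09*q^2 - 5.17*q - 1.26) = -3.3681*q^5 + 0.359299999999999*q^4 + 4.6394*q^3 - 8.17*q^2 - 8.1522*q - 1.5876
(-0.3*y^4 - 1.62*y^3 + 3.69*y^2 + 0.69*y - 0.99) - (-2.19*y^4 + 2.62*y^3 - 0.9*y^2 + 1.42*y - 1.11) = 1.89*y^4 - 4.24*y^3 + 4.59*y^2 - 0.73*y + 0.12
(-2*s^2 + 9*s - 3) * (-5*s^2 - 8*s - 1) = 10*s^4 - 29*s^3 - 55*s^2 + 15*s + 3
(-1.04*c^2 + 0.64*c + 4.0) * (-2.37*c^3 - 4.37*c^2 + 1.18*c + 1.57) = 2.4648*c^5 + 3.028*c^4 - 13.504*c^3 - 18.3576*c^2 + 5.7248*c + 6.28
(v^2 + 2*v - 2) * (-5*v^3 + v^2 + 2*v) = -5*v^5 - 9*v^4 + 14*v^3 + 2*v^2 - 4*v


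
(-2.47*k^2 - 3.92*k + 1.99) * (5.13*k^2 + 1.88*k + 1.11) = -12.6711*k^4 - 24.7532*k^3 + 0.0974000000000004*k^2 - 0.610000000000001*k + 2.2089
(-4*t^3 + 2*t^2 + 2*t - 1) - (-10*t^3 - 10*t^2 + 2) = 6*t^3 + 12*t^2 + 2*t - 3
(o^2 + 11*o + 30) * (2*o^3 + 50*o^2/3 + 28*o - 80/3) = 2*o^5 + 116*o^4/3 + 814*o^3/3 + 2344*o^2/3 + 1640*o/3 - 800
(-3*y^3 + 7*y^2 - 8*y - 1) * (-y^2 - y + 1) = 3*y^5 - 4*y^4 - 2*y^3 + 16*y^2 - 7*y - 1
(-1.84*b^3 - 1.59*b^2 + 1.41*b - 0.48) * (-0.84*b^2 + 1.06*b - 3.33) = 1.5456*b^5 - 0.6148*b^4 + 3.2574*b^3 + 7.1925*b^2 - 5.2041*b + 1.5984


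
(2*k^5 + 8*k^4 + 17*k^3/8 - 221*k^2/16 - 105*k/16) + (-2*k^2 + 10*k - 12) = 2*k^5 + 8*k^4 + 17*k^3/8 - 253*k^2/16 + 55*k/16 - 12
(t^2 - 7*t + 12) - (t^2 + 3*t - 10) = 22 - 10*t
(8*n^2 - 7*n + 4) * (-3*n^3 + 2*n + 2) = -24*n^5 + 21*n^4 + 4*n^3 + 2*n^2 - 6*n + 8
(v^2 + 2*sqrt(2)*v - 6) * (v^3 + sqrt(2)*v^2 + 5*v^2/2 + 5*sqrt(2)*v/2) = v^5 + 5*v^4/2 + 3*sqrt(2)*v^4 - 2*v^3 + 15*sqrt(2)*v^3/2 - 6*sqrt(2)*v^2 - 5*v^2 - 15*sqrt(2)*v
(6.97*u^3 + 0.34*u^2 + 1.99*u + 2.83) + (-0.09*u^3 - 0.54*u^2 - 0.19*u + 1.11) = 6.88*u^3 - 0.2*u^2 + 1.8*u + 3.94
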